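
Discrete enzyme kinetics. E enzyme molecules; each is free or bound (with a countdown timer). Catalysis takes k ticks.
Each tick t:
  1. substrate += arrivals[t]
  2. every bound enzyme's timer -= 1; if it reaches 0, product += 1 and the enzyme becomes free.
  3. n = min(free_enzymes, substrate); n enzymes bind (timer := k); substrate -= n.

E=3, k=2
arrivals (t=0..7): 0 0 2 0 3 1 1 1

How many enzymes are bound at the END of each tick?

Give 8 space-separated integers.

Answer: 0 0 2 2 3 3 2 3

Derivation:
t=0: arr=0 -> substrate=0 bound=0 product=0
t=1: arr=0 -> substrate=0 bound=0 product=0
t=2: arr=2 -> substrate=0 bound=2 product=0
t=3: arr=0 -> substrate=0 bound=2 product=0
t=4: arr=3 -> substrate=0 bound=3 product=2
t=5: arr=1 -> substrate=1 bound=3 product=2
t=6: arr=1 -> substrate=0 bound=2 product=5
t=7: arr=1 -> substrate=0 bound=3 product=5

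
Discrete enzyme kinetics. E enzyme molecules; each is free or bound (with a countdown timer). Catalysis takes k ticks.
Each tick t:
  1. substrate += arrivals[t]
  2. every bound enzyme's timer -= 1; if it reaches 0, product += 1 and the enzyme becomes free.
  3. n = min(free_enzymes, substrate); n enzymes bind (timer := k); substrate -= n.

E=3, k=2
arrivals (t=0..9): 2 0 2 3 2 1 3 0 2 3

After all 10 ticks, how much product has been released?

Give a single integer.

t=0: arr=2 -> substrate=0 bound=2 product=0
t=1: arr=0 -> substrate=0 bound=2 product=0
t=2: arr=2 -> substrate=0 bound=2 product=2
t=3: arr=3 -> substrate=2 bound=3 product=2
t=4: arr=2 -> substrate=2 bound=3 product=4
t=5: arr=1 -> substrate=2 bound=3 product=5
t=6: arr=3 -> substrate=3 bound=3 product=7
t=7: arr=0 -> substrate=2 bound=3 product=8
t=8: arr=2 -> substrate=2 bound=3 product=10
t=9: arr=3 -> substrate=4 bound=3 product=11

Answer: 11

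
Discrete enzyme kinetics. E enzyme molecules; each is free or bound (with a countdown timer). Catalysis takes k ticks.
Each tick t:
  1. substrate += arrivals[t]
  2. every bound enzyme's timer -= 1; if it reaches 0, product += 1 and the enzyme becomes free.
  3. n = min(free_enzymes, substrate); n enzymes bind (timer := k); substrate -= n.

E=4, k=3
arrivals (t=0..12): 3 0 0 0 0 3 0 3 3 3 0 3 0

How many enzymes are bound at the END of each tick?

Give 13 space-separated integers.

t=0: arr=3 -> substrate=0 bound=3 product=0
t=1: arr=0 -> substrate=0 bound=3 product=0
t=2: arr=0 -> substrate=0 bound=3 product=0
t=3: arr=0 -> substrate=0 bound=0 product=3
t=4: arr=0 -> substrate=0 bound=0 product=3
t=5: arr=3 -> substrate=0 bound=3 product=3
t=6: arr=0 -> substrate=0 bound=3 product=3
t=7: arr=3 -> substrate=2 bound=4 product=3
t=8: arr=3 -> substrate=2 bound=4 product=6
t=9: arr=3 -> substrate=5 bound=4 product=6
t=10: arr=0 -> substrate=4 bound=4 product=7
t=11: arr=3 -> substrate=4 bound=4 product=10
t=12: arr=0 -> substrate=4 bound=4 product=10

Answer: 3 3 3 0 0 3 3 4 4 4 4 4 4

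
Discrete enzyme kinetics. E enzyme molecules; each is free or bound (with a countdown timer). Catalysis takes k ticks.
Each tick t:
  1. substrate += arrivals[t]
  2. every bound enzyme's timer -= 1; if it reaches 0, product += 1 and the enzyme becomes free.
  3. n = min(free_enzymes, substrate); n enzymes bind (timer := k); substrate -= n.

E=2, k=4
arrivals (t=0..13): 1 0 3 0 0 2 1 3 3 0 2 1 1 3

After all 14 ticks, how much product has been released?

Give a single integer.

Answer: 5

Derivation:
t=0: arr=1 -> substrate=0 bound=1 product=0
t=1: arr=0 -> substrate=0 bound=1 product=0
t=2: arr=3 -> substrate=2 bound=2 product=0
t=3: arr=0 -> substrate=2 bound=2 product=0
t=4: arr=0 -> substrate=1 bound=2 product=1
t=5: arr=2 -> substrate=3 bound=2 product=1
t=6: arr=1 -> substrate=3 bound=2 product=2
t=7: arr=3 -> substrate=6 bound=2 product=2
t=8: arr=3 -> substrate=8 bound=2 product=3
t=9: arr=0 -> substrate=8 bound=2 product=3
t=10: arr=2 -> substrate=9 bound=2 product=4
t=11: arr=1 -> substrate=10 bound=2 product=4
t=12: arr=1 -> substrate=10 bound=2 product=5
t=13: arr=3 -> substrate=13 bound=2 product=5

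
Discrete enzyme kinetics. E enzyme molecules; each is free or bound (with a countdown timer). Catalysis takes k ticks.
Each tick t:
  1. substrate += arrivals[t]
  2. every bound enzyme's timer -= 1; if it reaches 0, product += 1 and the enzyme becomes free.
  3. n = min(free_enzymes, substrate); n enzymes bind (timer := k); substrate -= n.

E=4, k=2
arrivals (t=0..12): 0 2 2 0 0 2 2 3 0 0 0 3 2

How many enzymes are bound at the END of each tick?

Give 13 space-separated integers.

Answer: 0 2 4 2 0 2 4 4 3 1 0 3 4

Derivation:
t=0: arr=0 -> substrate=0 bound=0 product=0
t=1: arr=2 -> substrate=0 bound=2 product=0
t=2: arr=2 -> substrate=0 bound=4 product=0
t=3: arr=0 -> substrate=0 bound=2 product=2
t=4: arr=0 -> substrate=0 bound=0 product=4
t=5: arr=2 -> substrate=0 bound=2 product=4
t=6: arr=2 -> substrate=0 bound=4 product=4
t=7: arr=3 -> substrate=1 bound=4 product=6
t=8: arr=0 -> substrate=0 bound=3 product=8
t=9: arr=0 -> substrate=0 bound=1 product=10
t=10: arr=0 -> substrate=0 bound=0 product=11
t=11: arr=3 -> substrate=0 bound=3 product=11
t=12: arr=2 -> substrate=1 bound=4 product=11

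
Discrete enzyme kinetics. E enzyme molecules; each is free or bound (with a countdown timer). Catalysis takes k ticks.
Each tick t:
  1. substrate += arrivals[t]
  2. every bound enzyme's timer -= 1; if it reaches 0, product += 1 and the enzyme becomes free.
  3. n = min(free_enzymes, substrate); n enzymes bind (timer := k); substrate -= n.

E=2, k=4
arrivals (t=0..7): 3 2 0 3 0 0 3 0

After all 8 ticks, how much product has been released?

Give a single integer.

t=0: arr=3 -> substrate=1 bound=2 product=0
t=1: arr=2 -> substrate=3 bound=2 product=0
t=2: arr=0 -> substrate=3 bound=2 product=0
t=3: arr=3 -> substrate=6 bound=2 product=0
t=4: arr=0 -> substrate=4 bound=2 product=2
t=5: arr=0 -> substrate=4 bound=2 product=2
t=6: arr=3 -> substrate=7 bound=2 product=2
t=7: arr=0 -> substrate=7 bound=2 product=2

Answer: 2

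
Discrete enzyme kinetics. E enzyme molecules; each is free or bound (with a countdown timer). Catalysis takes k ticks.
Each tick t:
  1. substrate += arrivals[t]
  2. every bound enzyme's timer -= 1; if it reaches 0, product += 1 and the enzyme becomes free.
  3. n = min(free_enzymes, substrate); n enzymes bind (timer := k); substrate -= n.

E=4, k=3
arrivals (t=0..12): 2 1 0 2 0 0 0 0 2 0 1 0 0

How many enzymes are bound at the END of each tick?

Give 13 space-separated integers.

Answer: 2 3 3 3 2 2 0 0 2 2 3 1 1

Derivation:
t=0: arr=2 -> substrate=0 bound=2 product=0
t=1: arr=1 -> substrate=0 bound=3 product=0
t=2: arr=0 -> substrate=0 bound=3 product=0
t=3: arr=2 -> substrate=0 bound=3 product=2
t=4: arr=0 -> substrate=0 bound=2 product=3
t=5: arr=0 -> substrate=0 bound=2 product=3
t=6: arr=0 -> substrate=0 bound=0 product=5
t=7: arr=0 -> substrate=0 bound=0 product=5
t=8: arr=2 -> substrate=0 bound=2 product=5
t=9: arr=0 -> substrate=0 bound=2 product=5
t=10: arr=1 -> substrate=0 bound=3 product=5
t=11: arr=0 -> substrate=0 bound=1 product=7
t=12: arr=0 -> substrate=0 bound=1 product=7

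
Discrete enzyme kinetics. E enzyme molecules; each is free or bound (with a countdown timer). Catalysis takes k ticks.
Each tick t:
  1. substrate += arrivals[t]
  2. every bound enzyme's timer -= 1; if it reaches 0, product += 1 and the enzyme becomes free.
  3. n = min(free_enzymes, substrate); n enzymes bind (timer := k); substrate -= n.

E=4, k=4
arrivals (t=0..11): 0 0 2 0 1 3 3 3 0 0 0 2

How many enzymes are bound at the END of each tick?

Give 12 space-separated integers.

Answer: 0 0 2 2 3 4 4 4 4 4 4 4

Derivation:
t=0: arr=0 -> substrate=0 bound=0 product=0
t=1: arr=0 -> substrate=0 bound=0 product=0
t=2: arr=2 -> substrate=0 bound=2 product=0
t=3: arr=0 -> substrate=0 bound=2 product=0
t=4: arr=1 -> substrate=0 bound=3 product=0
t=5: arr=3 -> substrate=2 bound=4 product=0
t=6: arr=3 -> substrate=3 bound=4 product=2
t=7: arr=3 -> substrate=6 bound=4 product=2
t=8: arr=0 -> substrate=5 bound=4 product=3
t=9: arr=0 -> substrate=4 bound=4 product=4
t=10: arr=0 -> substrate=2 bound=4 product=6
t=11: arr=2 -> substrate=4 bound=4 product=6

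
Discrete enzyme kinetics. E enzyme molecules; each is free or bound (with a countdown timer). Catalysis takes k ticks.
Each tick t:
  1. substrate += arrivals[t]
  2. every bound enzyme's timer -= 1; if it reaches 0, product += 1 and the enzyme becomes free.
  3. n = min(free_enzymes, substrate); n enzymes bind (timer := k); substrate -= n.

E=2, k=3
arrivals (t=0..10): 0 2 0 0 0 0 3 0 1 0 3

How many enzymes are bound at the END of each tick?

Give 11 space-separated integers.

t=0: arr=0 -> substrate=0 bound=0 product=0
t=1: arr=2 -> substrate=0 bound=2 product=0
t=2: arr=0 -> substrate=0 bound=2 product=0
t=3: arr=0 -> substrate=0 bound=2 product=0
t=4: arr=0 -> substrate=0 bound=0 product=2
t=5: arr=0 -> substrate=0 bound=0 product=2
t=6: arr=3 -> substrate=1 bound=2 product=2
t=7: arr=0 -> substrate=1 bound=2 product=2
t=8: arr=1 -> substrate=2 bound=2 product=2
t=9: arr=0 -> substrate=0 bound=2 product=4
t=10: arr=3 -> substrate=3 bound=2 product=4

Answer: 0 2 2 2 0 0 2 2 2 2 2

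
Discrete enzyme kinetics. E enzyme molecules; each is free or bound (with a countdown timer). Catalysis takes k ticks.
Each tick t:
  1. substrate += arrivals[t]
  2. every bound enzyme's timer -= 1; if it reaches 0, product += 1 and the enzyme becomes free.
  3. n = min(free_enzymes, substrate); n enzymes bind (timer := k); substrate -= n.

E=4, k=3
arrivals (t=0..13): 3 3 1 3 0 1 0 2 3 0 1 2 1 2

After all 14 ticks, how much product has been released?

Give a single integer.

Answer: 16

Derivation:
t=0: arr=3 -> substrate=0 bound=3 product=0
t=1: arr=3 -> substrate=2 bound=4 product=0
t=2: arr=1 -> substrate=3 bound=4 product=0
t=3: arr=3 -> substrate=3 bound=4 product=3
t=4: arr=0 -> substrate=2 bound=4 product=4
t=5: arr=1 -> substrate=3 bound=4 product=4
t=6: arr=0 -> substrate=0 bound=4 product=7
t=7: arr=2 -> substrate=1 bound=4 product=8
t=8: arr=3 -> substrate=4 bound=4 product=8
t=9: arr=0 -> substrate=1 bound=4 product=11
t=10: arr=1 -> substrate=1 bound=4 product=12
t=11: arr=2 -> substrate=3 bound=4 product=12
t=12: arr=1 -> substrate=1 bound=4 product=15
t=13: arr=2 -> substrate=2 bound=4 product=16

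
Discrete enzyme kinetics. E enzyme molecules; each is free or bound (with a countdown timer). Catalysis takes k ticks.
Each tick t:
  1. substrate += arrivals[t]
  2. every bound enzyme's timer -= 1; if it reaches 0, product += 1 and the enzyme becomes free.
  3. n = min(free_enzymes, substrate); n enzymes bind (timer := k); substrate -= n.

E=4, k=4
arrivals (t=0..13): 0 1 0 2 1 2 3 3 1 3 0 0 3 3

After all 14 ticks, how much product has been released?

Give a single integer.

Answer: 9

Derivation:
t=0: arr=0 -> substrate=0 bound=0 product=0
t=1: arr=1 -> substrate=0 bound=1 product=0
t=2: arr=0 -> substrate=0 bound=1 product=0
t=3: arr=2 -> substrate=0 bound=3 product=0
t=4: arr=1 -> substrate=0 bound=4 product=0
t=5: arr=2 -> substrate=1 bound=4 product=1
t=6: arr=3 -> substrate=4 bound=4 product=1
t=7: arr=3 -> substrate=5 bound=4 product=3
t=8: arr=1 -> substrate=5 bound=4 product=4
t=9: arr=3 -> substrate=7 bound=4 product=5
t=10: arr=0 -> substrate=7 bound=4 product=5
t=11: arr=0 -> substrate=5 bound=4 product=7
t=12: arr=3 -> substrate=7 bound=4 product=8
t=13: arr=3 -> substrate=9 bound=4 product=9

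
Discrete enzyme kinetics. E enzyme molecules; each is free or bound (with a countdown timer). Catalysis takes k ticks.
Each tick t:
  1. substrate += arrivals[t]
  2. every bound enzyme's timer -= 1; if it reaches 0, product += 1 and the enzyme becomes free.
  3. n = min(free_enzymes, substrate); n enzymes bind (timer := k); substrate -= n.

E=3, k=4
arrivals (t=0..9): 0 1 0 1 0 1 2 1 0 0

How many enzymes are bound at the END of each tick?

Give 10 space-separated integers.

t=0: arr=0 -> substrate=0 bound=0 product=0
t=1: arr=1 -> substrate=0 bound=1 product=0
t=2: arr=0 -> substrate=0 bound=1 product=0
t=3: arr=1 -> substrate=0 bound=2 product=0
t=4: arr=0 -> substrate=0 bound=2 product=0
t=5: arr=1 -> substrate=0 bound=2 product=1
t=6: arr=2 -> substrate=1 bound=3 product=1
t=7: arr=1 -> substrate=1 bound=3 product=2
t=8: arr=0 -> substrate=1 bound=3 product=2
t=9: arr=0 -> substrate=0 bound=3 product=3

Answer: 0 1 1 2 2 2 3 3 3 3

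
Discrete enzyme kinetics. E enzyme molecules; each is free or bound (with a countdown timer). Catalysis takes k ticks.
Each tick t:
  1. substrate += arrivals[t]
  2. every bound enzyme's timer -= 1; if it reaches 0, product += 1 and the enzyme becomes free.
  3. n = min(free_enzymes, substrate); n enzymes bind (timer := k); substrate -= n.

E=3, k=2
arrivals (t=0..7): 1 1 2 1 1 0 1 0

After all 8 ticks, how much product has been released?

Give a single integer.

Answer: 6

Derivation:
t=0: arr=1 -> substrate=0 bound=1 product=0
t=1: arr=1 -> substrate=0 bound=2 product=0
t=2: arr=2 -> substrate=0 bound=3 product=1
t=3: arr=1 -> substrate=0 bound=3 product=2
t=4: arr=1 -> substrate=0 bound=2 product=4
t=5: arr=0 -> substrate=0 bound=1 product=5
t=6: arr=1 -> substrate=0 bound=1 product=6
t=7: arr=0 -> substrate=0 bound=1 product=6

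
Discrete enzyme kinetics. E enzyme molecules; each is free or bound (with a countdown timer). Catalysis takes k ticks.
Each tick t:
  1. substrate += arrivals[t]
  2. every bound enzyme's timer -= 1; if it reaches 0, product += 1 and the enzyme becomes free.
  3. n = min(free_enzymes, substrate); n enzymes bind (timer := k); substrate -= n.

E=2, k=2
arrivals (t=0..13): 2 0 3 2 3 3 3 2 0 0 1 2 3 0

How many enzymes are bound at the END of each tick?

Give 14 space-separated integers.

Answer: 2 2 2 2 2 2 2 2 2 2 2 2 2 2

Derivation:
t=0: arr=2 -> substrate=0 bound=2 product=0
t=1: arr=0 -> substrate=0 bound=2 product=0
t=2: arr=3 -> substrate=1 bound=2 product=2
t=3: arr=2 -> substrate=3 bound=2 product=2
t=4: arr=3 -> substrate=4 bound=2 product=4
t=5: arr=3 -> substrate=7 bound=2 product=4
t=6: arr=3 -> substrate=8 bound=2 product=6
t=7: arr=2 -> substrate=10 bound=2 product=6
t=8: arr=0 -> substrate=8 bound=2 product=8
t=9: arr=0 -> substrate=8 bound=2 product=8
t=10: arr=1 -> substrate=7 bound=2 product=10
t=11: arr=2 -> substrate=9 bound=2 product=10
t=12: arr=3 -> substrate=10 bound=2 product=12
t=13: arr=0 -> substrate=10 bound=2 product=12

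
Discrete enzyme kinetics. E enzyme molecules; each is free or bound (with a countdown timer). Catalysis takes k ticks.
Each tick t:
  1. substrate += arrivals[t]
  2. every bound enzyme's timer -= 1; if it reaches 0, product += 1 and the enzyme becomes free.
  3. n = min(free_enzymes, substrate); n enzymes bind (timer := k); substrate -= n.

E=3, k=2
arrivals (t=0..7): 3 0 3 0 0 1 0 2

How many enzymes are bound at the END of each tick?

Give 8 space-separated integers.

Answer: 3 3 3 3 0 1 1 2

Derivation:
t=0: arr=3 -> substrate=0 bound=3 product=0
t=1: arr=0 -> substrate=0 bound=3 product=0
t=2: arr=3 -> substrate=0 bound=3 product=3
t=3: arr=0 -> substrate=0 bound=3 product=3
t=4: arr=0 -> substrate=0 bound=0 product=6
t=5: arr=1 -> substrate=0 bound=1 product=6
t=6: arr=0 -> substrate=0 bound=1 product=6
t=7: arr=2 -> substrate=0 bound=2 product=7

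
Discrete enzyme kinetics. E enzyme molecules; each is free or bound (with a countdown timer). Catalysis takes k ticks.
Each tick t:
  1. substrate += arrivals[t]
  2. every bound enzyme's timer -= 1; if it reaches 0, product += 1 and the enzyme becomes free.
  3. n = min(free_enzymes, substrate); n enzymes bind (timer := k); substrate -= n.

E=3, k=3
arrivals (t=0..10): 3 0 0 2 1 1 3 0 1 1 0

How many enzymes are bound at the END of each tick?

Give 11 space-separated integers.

Answer: 3 3 3 2 3 3 3 3 3 3 3

Derivation:
t=0: arr=3 -> substrate=0 bound=3 product=0
t=1: arr=0 -> substrate=0 bound=3 product=0
t=2: arr=0 -> substrate=0 bound=3 product=0
t=3: arr=2 -> substrate=0 bound=2 product=3
t=4: arr=1 -> substrate=0 bound=3 product=3
t=5: arr=1 -> substrate=1 bound=3 product=3
t=6: arr=3 -> substrate=2 bound=3 product=5
t=7: arr=0 -> substrate=1 bound=3 product=6
t=8: arr=1 -> substrate=2 bound=3 product=6
t=9: arr=1 -> substrate=1 bound=3 product=8
t=10: arr=0 -> substrate=0 bound=3 product=9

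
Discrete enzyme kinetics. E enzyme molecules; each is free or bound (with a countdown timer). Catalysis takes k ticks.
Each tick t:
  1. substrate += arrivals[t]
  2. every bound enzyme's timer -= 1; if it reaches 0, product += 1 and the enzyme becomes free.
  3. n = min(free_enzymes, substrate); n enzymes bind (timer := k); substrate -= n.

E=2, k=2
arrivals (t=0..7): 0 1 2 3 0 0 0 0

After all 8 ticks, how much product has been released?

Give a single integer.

Answer: 5

Derivation:
t=0: arr=0 -> substrate=0 bound=0 product=0
t=1: arr=1 -> substrate=0 bound=1 product=0
t=2: arr=2 -> substrate=1 bound=2 product=0
t=3: arr=3 -> substrate=3 bound=2 product=1
t=4: arr=0 -> substrate=2 bound=2 product=2
t=5: arr=0 -> substrate=1 bound=2 product=3
t=6: arr=0 -> substrate=0 bound=2 product=4
t=7: arr=0 -> substrate=0 bound=1 product=5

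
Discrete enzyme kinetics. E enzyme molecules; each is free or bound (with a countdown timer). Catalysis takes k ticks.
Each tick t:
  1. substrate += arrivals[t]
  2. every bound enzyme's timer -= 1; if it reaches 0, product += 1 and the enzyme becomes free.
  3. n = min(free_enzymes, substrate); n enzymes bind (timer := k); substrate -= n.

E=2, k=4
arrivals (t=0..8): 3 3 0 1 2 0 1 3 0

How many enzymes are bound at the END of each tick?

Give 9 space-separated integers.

t=0: arr=3 -> substrate=1 bound=2 product=0
t=1: arr=3 -> substrate=4 bound=2 product=0
t=2: arr=0 -> substrate=4 bound=2 product=0
t=3: arr=1 -> substrate=5 bound=2 product=0
t=4: arr=2 -> substrate=5 bound=2 product=2
t=5: arr=0 -> substrate=5 bound=2 product=2
t=6: arr=1 -> substrate=6 bound=2 product=2
t=7: arr=3 -> substrate=9 bound=2 product=2
t=8: arr=0 -> substrate=7 bound=2 product=4

Answer: 2 2 2 2 2 2 2 2 2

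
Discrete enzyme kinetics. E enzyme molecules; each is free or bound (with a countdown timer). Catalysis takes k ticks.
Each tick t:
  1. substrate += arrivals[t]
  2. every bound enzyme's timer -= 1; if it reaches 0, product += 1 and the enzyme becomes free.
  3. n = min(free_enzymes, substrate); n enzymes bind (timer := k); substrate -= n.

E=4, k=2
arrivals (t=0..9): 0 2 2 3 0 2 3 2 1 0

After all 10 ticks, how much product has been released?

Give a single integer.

t=0: arr=0 -> substrate=0 bound=0 product=0
t=1: arr=2 -> substrate=0 bound=2 product=0
t=2: arr=2 -> substrate=0 bound=4 product=0
t=3: arr=3 -> substrate=1 bound=4 product=2
t=4: arr=0 -> substrate=0 bound=3 product=4
t=5: arr=2 -> substrate=0 bound=3 product=6
t=6: arr=3 -> substrate=1 bound=4 product=7
t=7: arr=2 -> substrate=1 bound=4 product=9
t=8: arr=1 -> substrate=0 bound=4 product=11
t=9: arr=0 -> substrate=0 bound=2 product=13

Answer: 13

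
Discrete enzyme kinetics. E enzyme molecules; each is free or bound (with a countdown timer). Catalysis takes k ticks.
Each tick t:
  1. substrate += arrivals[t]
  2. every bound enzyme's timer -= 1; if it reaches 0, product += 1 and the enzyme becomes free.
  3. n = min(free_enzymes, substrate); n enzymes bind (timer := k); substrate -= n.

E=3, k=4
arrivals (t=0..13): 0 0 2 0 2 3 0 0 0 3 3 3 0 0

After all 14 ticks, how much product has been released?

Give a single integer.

Answer: 6

Derivation:
t=0: arr=0 -> substrate=0 bound=0 product=0
t=1: arr=0 -> substrate=0 bound=0 product=0
t=2: arr=2 -> substrate=0 bound=2 product=0
t=3: arr=0 -> substrate=0 bound=2 product=0
t=4: arr=2 -> substrate=1 bound=3 product=0
t=5: arr=3 -> substrate=4 bound=3 product=0
t=6: arr=0 -> substrate=2 bound=3 product=2
t=7: arr=0 -> substrate=2 bound=3 product=2
t=8: arr=0 -> substrate=1 bound=3 product=3
t=9: arr=3 -> substrate=4 bound=3 product=3
t=10: arr=3 -> substrate=5 bound=3 product=5
t=11: arr=3 -> substrate=8 bound=3 product=5
t=12: arr=0 -> substrate=7 bound=3 product=6
t=13: arr=0 -> substrate=7 bound=3 product=6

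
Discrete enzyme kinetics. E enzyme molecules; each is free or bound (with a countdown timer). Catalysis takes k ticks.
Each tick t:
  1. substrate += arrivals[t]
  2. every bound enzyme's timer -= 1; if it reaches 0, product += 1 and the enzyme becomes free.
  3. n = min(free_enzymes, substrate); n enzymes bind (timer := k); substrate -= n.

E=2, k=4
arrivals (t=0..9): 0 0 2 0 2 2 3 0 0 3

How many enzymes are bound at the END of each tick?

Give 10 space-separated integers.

Answer: 0 0 2 2 2 2 2 2 2 2

Derivation:
t=0: arr=0 -> substrate=0 bound=0 product=0
t=1: arr=0 -> substrate=0 bound=0 product=0
t=2: arr=2 -> substrate=0 bound=2 product=0
t=3: arr=0 -> substrate=0 bound=2 product=0
t=4: arr=2 -> substrate=2 bound=2 product=0
t=5: arr=2 -> substrate=4 bound=2 product=0
t=6: arr=3 -> substrate=5 bound=2 product=2
t=7: arr=0 -> substrate=5 bound=2 product=2
t=8: arr=0 -> substrate=5 bound=2 product=2
t=9: arr=3 -> substrate=8 bound=2 product=2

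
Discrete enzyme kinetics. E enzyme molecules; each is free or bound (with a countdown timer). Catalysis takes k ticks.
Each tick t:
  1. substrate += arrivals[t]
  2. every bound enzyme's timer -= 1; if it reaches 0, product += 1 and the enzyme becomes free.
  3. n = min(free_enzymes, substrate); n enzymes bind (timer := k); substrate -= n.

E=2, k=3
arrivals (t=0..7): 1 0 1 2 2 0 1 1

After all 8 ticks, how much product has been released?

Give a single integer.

Answer: 3

Derivation:
t=0: arr=1 -> substrate=0 bound=1 product=0
t=1: arr=0 -> substrate=0 bound=1 product=0
t=2: arr=1 -> substrate=0 bound=2 product=0
t=3: arr=2 -> substrate=1 bound=2 product=1
t=4: arr=2 -> substrate=3 bound=2 product=1
t=5: arr=0 -> substrate=2 bound=2 product=2
t=6: arr=1 -> substrate=2 bound=2 product=3
t=7: arr=1 -> substrate=3 bound=2 product=3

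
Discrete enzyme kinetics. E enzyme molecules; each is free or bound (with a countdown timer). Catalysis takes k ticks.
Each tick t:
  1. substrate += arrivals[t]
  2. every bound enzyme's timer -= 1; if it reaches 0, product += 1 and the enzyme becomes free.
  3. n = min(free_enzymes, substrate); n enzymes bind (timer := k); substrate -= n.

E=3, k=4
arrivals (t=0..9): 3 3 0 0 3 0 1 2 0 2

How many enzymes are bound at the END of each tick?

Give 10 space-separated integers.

t=0: arr=3 -> substrate=0 bound=3 product=0
t=1: arr=3 -> substrate=3 bound=3 product=0
t=2: arr=0 -> substrate=3 bound=3 product=0
t=3: arr=0 -> substrate=3 bound=3 product=0
t=4: arr=3 -> substrate=3 bound=3 product=3
t=5: arr=0 -> substrate=3 bound=3 product=3
t=6: arr=1 -> substrate=4 bound=3 product=3
t=7: arr=2 -> substrate=6 bound=3 product=3
t=8: arr=0 -> substrate=3 bound=3 product=6
t=9: arr=2 -> substrate=5 bound=3 product=6

Answer: 3 3 3 3 3 3 3 3 3 3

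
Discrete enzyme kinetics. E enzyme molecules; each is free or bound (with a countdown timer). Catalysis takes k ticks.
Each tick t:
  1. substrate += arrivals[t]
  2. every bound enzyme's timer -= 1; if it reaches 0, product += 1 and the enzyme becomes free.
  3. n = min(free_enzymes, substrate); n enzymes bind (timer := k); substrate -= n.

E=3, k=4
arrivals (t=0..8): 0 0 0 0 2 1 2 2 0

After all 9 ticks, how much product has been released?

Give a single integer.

t=0: arr=0 -> substrate=0 bound=0 product=0
t=1: arr=0 -> substrate=0 bound=0 product=0
t=2: arr=0 -> substrate=0 bound=0 product=0
t=3: arr=0 -> substrate=0 bound=0 product=0
t=4: arr=2 -> substrate=0 bound=2 product=0
t=5: arr=1 -> substrate=0 bound=3 product=0
t=6: arr=2 -> substrate=2 bound=3 product=0
t=7: arr=2 -> substrate=4 bound=3 product=0
t=8: arr=0 -> substrate=2 bound=3 product=2

Answer: 2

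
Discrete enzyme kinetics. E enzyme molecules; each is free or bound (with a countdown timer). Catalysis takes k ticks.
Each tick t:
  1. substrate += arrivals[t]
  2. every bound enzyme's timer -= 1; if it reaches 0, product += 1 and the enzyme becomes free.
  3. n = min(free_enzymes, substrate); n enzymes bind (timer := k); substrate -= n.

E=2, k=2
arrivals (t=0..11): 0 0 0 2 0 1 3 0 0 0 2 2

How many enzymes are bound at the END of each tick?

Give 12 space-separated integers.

Answer: 0 0 0 2 2 1 2 2 2 1 2 2

Derivation:
t=0: arr=0 -> substrate=0 bound=0 product=0
t=1: arr=0 -> substrate=0 bound=0 product=0
t=2: arr=0 -> substrate=0 bound=0 product=0
t=3: arr=2 -> substrate=0 bound=2 product=0
t=4: arr=0 -> substrate=0 bound=2 product=0
t=5: arr=1 -> substrate=0 bound=1 product=2
t=6: arr=3 -> substrate=2 bound=2 product=2
t=7: arr=0 -> substrate=1 bound=2 product=3
t=8: arr=0 -> substrate=0 bound=2 product=4
t=9: arr=0 -> substrate=0 bound=1 product=5
t=10: arr=2 -> substrate=0 bound=2 product=6
t=11: arr=2 -> substrate=2 bound=2 product=6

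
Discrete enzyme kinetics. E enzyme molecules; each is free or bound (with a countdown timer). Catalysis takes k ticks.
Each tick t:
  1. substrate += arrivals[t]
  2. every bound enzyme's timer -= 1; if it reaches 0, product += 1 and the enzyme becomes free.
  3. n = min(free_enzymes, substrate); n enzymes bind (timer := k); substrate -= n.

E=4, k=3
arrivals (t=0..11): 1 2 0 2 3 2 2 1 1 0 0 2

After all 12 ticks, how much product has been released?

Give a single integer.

t=0: arr=1 -> substrate=0 bound=1 product=0
t=1: arr=2 -> substrate=0 bound=3 product=0
t=2: arr=0 -> substrate=0 bound=3 product=0
t=3: arr=2 -> substrate=0 bound=4 product=1
t=4: arr=3 -> substrate=1 bound=4 product=3
t=5: arr=2 -> substrate=3 bound=4 product=3
t=6: arr=2 -> substrate=3 bound=4 product=5
t=7: arr=1 -> substrate=2 bound=4 product=7
t=8: arr=1 -> substrate=3 bound=4 product=7
t=9: arr=0 -> substrate=1 bound=4 product=9
t=10: arr=0 -> substrate=0 bound=3 product=11
t=11: arr=2 -> substrate=1 bound=4 product=11

Answer: 11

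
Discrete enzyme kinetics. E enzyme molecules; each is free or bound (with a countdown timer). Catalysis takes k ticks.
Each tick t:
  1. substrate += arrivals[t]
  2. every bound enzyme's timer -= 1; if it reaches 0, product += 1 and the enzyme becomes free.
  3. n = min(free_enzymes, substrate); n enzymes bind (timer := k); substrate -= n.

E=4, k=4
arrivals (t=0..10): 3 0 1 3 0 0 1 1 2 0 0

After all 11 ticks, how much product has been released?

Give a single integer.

Answer: 8

Derivation:
t=0: arr=3 -> substrate=0 bound=3 product=0
t=1: arr=0 -> substrate=0 bound=3 product=0
t=2: arr=1 -> substrate=0 bound=4 product=0
t=3: arr=3 -> substrate=3 bound=4 product=0
t=4: arr=0 -> substrate=0 bound=4 product=3
t=5: arr=0 -> substrate=0 bound=4 product=3
t=6: arr=1 -> substrate=0 bound=4 product=4
t=7: arr=1 -> substrate=1 bound=4 product=4
t=8: arr=2 -> substrate=0 bound=4 product=7
t=9: arr=0 -> substrate=0 bound=4 product=7
t=10: arr=0 -> substrate=0 bound=3 product=8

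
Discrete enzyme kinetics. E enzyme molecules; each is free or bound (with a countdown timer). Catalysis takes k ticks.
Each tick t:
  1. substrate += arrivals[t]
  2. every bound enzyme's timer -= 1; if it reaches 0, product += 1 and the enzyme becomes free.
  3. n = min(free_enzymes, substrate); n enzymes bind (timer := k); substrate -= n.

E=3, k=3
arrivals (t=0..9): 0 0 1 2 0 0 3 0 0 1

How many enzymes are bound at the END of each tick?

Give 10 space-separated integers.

t=0: arr=0 -> substrate=0 bound=0 product=0
t=1: arr=0 -> substrate=0 bound=0 product=0
t=2: arr=1 -> substrate=0 bound=1 product=0
t=3: arr=2 -> substrate=0 bound=3 product=0
t=4: arr=0 -> substrate=0 bound=3 product=0
t=5: arr=0 -> substrate=0 bound=2 product=1
t=6: arr=3 -> substrate=0 bound=3 product=3
t=7: arr=0 -> substrate=0 bound=3 product=3
t=8: arr=0 -> substrate=0 bound=3 product=3
t=9: arr=1 -> substrate=0 bound=1 product=6

Answer: 0 0 1 3 3 2 3 3 3 1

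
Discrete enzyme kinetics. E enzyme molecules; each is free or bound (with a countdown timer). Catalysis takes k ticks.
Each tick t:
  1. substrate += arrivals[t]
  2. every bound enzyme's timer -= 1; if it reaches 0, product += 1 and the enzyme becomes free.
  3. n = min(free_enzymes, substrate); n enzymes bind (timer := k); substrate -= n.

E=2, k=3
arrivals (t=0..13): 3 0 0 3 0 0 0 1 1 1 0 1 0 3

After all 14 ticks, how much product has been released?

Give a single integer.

t=0: arr=3 -> substrate=1 bound=2 product=0
t=1: arr=0 -> substrate=1 bound=2 product=0
t=2: arr=0 -> substrate=1 bound=2 product=0
t=3: arr=3 -> substrate=2 bound=2 product=2
t=4: arr=0 -> substrate=2 bound=2 product=2
t=5: arr=0 -> substrate=2 bound=2 product=2
t=6: arr=0 -> substrate=0 bound=2 product=4
t=7: arr=1 -> substrate=1 bound=2 product=4
t=8: arr=1 -> substrate=2 bound=2 product=4
t=9: arr=1 -> substrate=1 bound=2 product=6
t=10: arr=0 -> substrate=1 bound=2 product=6
t=11: arr=1 -> substrate=2 bound=2 product=6
t=12: arr=0 -> substrate=0 bound=2 product=8
t=13: arr=3 -> substrate=3 bound=2 product=8

Answer: 8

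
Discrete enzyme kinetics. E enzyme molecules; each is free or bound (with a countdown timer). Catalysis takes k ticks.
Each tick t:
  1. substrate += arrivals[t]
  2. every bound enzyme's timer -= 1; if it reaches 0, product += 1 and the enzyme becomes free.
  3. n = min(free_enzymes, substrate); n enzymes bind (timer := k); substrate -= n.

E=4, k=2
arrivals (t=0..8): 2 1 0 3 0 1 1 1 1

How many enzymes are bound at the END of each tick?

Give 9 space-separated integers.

t=0: arr=2 -> substrate=0 bound=2 product=0
t=1: arr=1 -> substrate=0 bound=3 product=0
t=2: arr=0 -> substrate=0 bound=1 product=2
t=3: arr=3 -> substrate=0 bound=3 product=3
t=4: arr=0 -> substrate=0 bound=3 product=3
t=5: arr=1 -> substrate=0 bound=1 product=6
t=6: arr=1 -> substrate=0 bound=2 product=6
t=7: arr=1 -> substrate=0 bound=2 product=7
t=8: arr=1 -> substrate=0 bound=2 product=8

Answer: 2 3 1 3 3 1 2 2 2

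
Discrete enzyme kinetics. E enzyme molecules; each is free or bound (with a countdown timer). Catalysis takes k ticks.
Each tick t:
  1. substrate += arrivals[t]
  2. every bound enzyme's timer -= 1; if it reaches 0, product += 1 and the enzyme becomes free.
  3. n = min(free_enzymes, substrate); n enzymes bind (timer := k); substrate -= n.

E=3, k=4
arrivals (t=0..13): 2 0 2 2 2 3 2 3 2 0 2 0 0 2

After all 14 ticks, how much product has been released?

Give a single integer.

Answer: 8

Derivation:
t=0: arr=2 -> substrate=0 bound=2 product=0
t=1: arr=0 -> substrate=0 bound=2 product=0
t=2: arr=2 -> substrate=1 bound=3 product=0
t=3: arr=2 -> substrate=3 bound=3 product=0
t=4: arr=2 -> substrate=3 bound=3 product=2
t=5: arr=3 -> substrate=6 bound=3 product=2
t=6: arr=2 -> substrate=7 bound=3 product=3
t=7: arr=3 -> substrate=10 bound=3 product=3
t=8: arr=2 -> substrate=10 bound=3 product=5
t=9: arr=0 -> substrate=10 bound=3 product=5
t=10: arr=2 -> substrate=11 bound=3 product=6
t=11: arr=0 -> substrate=11 bound=3 product=6
t=12: arr=0 -> substrate=9 bound=3 product=8
t=13: arr=2 -> substrate=11 bound=3 product=8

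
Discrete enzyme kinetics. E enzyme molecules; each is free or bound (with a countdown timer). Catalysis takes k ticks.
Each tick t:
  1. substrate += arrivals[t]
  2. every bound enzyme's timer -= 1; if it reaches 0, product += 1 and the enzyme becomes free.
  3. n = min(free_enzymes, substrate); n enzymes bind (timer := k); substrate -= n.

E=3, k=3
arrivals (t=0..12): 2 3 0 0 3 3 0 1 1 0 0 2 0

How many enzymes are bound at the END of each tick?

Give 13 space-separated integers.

t=0: arr=2 -> substrate=0 bound=2 product=0
t=1: arr=3 -> substrate=2 bound=3 product=0
t=2: arr=0 -> substrate=2 bound=3 product=0
t=3: arr=0 -> substrate=0 bound=3 product=2
t=4: arr=3 -> substrate=2 bound=3 product=3
t=5: arr=3 -> substrate=5 bound=3 product=3
t=6: arr=0 -> substrate=3 bound=3 product=5
t=7: arr=1 -> substrate=3 bound=3 product=6
t=8: arr=1 -> substrate=4 bound=3 product=6
t=9: arr=0 -> substrate=2 bound=3 product=8
t=10: arr=0 -> substrate=1 bound=3 product=9
t=11: arr=2 -> substrate=3 bound=3 product=9
t=12: arr=0 -> substrate=1 bound=3 product=11

Answer: 2 3 3 3 3 3 3 3 3 3 3 3 3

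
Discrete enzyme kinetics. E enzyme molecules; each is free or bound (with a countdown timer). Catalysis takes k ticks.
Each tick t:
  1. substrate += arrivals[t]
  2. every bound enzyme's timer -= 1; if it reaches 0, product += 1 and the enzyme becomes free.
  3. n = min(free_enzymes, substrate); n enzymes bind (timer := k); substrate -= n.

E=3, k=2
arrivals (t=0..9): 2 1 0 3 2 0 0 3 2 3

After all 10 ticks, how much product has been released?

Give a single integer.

Answer: 11

Derivation:
t=0: arr=2 -> substrate=0 bound=2 product=0
t=1: arr=1 -> substrate=0 bound=3 product=0
t=2: arr=0 -> substrate=0 bound=1 product=2
t=3: arr=3 -> substrate=0 bound=3 product=3
t=4: arr=2 -> substrate=2 bound=3 product=3
t=5: arr=0 -> substrate=0 bound=2 product=6
t=6: arr=0 -> substrate=0 bound=2 product=6
t=7: arr=3 -> substrate=0 bound=3 product=8
t=8: arr=2 -> substrate=2 bound=3 product=8
t=9: arr=3 -> substrate=2 bound=3 product=11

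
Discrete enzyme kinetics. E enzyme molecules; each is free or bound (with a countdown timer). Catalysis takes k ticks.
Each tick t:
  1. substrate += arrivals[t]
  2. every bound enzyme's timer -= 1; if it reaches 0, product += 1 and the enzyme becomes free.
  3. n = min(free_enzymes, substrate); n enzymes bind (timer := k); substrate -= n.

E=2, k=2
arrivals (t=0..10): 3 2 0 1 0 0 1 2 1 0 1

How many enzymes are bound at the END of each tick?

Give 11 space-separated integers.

t=0: arr=3 -> substrate=1 bound=2 product=0
t=1: arr=2 -> substrate=3 bound=2 product=0
t=2: arr=0 -> substrate=1 bound=2 product=2
t=3: arr=1 -> substrate=2 bound=2 product=2
t=4: arr=0 -> substrate=0 bound=2 product=4
t=5: arr=0 -> substrate=0 bound=2 product=4
t=6: arr=1 -> substrate=0 bound=1 product=6
t=7: arr=2 -> substrate=1 bound=2 product=6
t=8: arr=1 -> substrate=1 bound=2 product=7
t=9: arr=0 -> substrate=0 bound=2 product=8
t=10: arr=1 -> substrate=0 bound=2 product=9

Answer: 2 2 2 2 2 2 1 2 2 2 2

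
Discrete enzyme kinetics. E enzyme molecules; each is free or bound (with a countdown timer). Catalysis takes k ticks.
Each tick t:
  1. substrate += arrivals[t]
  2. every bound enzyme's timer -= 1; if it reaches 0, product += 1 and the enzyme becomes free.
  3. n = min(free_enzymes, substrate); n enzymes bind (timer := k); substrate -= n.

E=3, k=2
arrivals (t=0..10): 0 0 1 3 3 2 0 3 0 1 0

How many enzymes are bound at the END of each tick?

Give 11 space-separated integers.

Answer: 0 0 1 3 3 3 3 3 3 3 3

Derivation:
t=0: arr=0 -> substrate=0 bound=0 product=0
t=1: arr=0 -> substrate=0 bound=0 product=0
t=2: arr=1 -> substrate=0 bound=1 product=0
t=3: arr=3 -> substrate=1 bound=3 product=0
t=4: arr=3 -> substrate=3 bound=3 product=1
t=5: arr=2 -> substrate=3 bound=3 product=3
t=6: arr=0 -> substrate=2 bound=3 product=4
t=7: arr=3 -> substrate=3 bound=3 product=6
t=8: arr=0 -> substrate=2 bound=3 product=7
t=9: arr=1 -> substrate=1 bound=3 product=9
t=10: arr=0 -> substrate=0 bound=3 product=10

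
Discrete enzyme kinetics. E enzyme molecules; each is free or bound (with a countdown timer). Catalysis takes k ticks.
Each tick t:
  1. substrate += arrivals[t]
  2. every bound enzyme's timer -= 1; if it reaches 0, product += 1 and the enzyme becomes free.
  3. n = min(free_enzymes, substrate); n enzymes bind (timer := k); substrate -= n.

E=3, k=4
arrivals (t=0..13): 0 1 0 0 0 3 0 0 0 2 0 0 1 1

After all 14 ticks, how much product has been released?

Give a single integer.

t=0: arr=0 -> substrate=0 bound=0 product=0
t=1: arr=1 -> substrate=0 bound=1 product=0
t=2: arr=0 -> substrate=0 bound=1 product=0
t=3: arr=0 -> substrate=0 bound=1 product=0
t=4: arr=0 -> substrate=0 bound=1 product=0
t=5: arr=3 -> substrate=0 bound=3 product=1
t=6: arr=0 -> substrate=0 bound=3 product=1
t=7: arr=0 -> substrate=0 bound=3 product=1
t=8: arr=0 -> substrate=0 bound=3 product=1
t=9: arr=2 -> substrate=0 bound=2 product=4
t=10: arr=0 -> substrate=0 bound=2 product=4
t=11: arr=0 -> substrate=0 bound=2 product=4
t=12: arr=1 -> substrate=0 bound=3 product=4
t=13: arr=1 -> substrate=0 bound=2 product=6

Answer: 6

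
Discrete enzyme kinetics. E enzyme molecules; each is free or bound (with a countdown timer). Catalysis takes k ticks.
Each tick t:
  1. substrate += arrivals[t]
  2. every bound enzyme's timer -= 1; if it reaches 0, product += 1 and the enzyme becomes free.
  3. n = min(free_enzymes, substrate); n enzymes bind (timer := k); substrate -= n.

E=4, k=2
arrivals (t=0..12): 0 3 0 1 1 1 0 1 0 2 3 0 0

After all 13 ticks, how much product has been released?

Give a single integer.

Answer: 11

Derivation:
t=0: arr=0 -> substrate=0 bound=0 product=0
t=1: arr=3 -> substrate=0 bound=3 product=0
t=2: arr=0 -> substrate=0 bound=3 product=0
t=3: arr=1 -> substrate=0 bound=1 product=3
t=4: arr=1 -> substrate=0 bound=2 product=3
t=5: arr=1 -> substrate=0 bound=2 product=4
t=6: arr=0 -> substrate=0 bound=1 product=5
t=7: arr=1 -> substrate=0 bound=1 product=6
t=8: arr=0 -> substrate=0 bound=1 product=6
t=9: arr=2 -> substrate=0 bound=2 product=7
t=10: arr=3 -> substrate=1 bound=4 product=7
t=11: arr=0 -> substrate=0 bound=3 product=9
t=12: arr=0 -> substrate=0 bound=1 product=11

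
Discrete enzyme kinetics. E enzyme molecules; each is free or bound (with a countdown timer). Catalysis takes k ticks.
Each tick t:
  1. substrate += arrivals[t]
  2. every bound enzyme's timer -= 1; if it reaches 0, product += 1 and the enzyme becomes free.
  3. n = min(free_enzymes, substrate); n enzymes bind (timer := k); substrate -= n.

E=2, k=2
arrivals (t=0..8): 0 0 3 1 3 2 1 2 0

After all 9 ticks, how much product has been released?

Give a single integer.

Answer: 6

Derivation:
t=0: arr=0 -> substrate=0 bound=0 product=0
t=1: arr=0 -> substrate=0 bound=0 product=0
t=2: arr=3 -> substrate=1 bound=2 product=0
t=3: arr=1 -> substrate=2 bound=2 product=0
t=4: arr=3 -> substrate=3 bound=2 product=2
t=5: arr=2 -> substrate=5 bound=2 product=2
t=6: arr=1 -> substrate=4 bound=2 product=4
t=7: arr=2 -> substrate=6 bound=2 product=4
t=8: arr=0 -> substrate=4 bound=2 product=6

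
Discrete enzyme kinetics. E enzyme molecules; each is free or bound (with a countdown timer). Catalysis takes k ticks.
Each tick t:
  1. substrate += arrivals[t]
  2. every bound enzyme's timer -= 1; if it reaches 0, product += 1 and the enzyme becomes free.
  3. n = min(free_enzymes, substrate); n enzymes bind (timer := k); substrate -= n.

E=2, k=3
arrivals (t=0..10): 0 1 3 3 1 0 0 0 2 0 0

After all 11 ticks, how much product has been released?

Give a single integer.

t=0: arr=0 -> substrate=0 bound=0 product=0
t=1: arr=1 -> substrate=0 bound=1 product=0
t=2: arr=3 -> substrate=2 bound=2 product=0
t=3: arr=3 -> substrate=5 bound=2 product=0
t=4: arr=1 -> substrate=5 bound=2 product=1
t=5: arr=0 -> substrate=4 bound=2 product=2
t=6: arr=0 -> substrate=4 bound=2 product=2
t=7: arr=0 -> substrate=3 bound=2 product=3
t=8: arr=2 -> substrate=4 bound=2 product=4
t=9: arr=0 -> substrate=4 bound=2 product=4
t=10: arr=0 -> substrate=3 bound=2 product=5

Answer: 5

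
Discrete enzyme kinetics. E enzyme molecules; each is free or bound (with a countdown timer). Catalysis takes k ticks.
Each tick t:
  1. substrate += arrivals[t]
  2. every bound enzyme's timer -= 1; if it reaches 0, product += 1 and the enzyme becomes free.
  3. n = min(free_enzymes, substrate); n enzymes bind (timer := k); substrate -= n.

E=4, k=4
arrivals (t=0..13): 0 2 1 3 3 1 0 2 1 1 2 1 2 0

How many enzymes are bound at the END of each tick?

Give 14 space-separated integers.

Answer: 0 2 3 4 4 4 4 4 4 4 4 4 4 4

Derivation:
t=0: arr=0 -> substrate=0 bound=0 product=0
t=1: arr=2 -> substrate=0 bound=2 product=0
t=2: arr=1 -> substrate=0 bound=3 product=0
t=3: arr=3 -> substrate=2 bound=4 product=0
t=4: arr=3 -> substrate=5 bound=4 product=0
t=5: arr=1 -> substrate=4 bound=4 product=2
t=6: arr=0 -> substrate=3 bound=4 product=3
t=7: arr=2 -> substrate=4 bound=4 product=4
t=8: arr=1 -> substrate=5 bound=4 product=4
t=9: arr=1 -> substrate=4 bound=4 product=6
t=10: arr=2 -> substrate=5 bound=4 product=7
t=11: arr=1 -> substrate=5 bound=4 product=8
t=12: arr=2 -> substrate=7 bound=4 product=8
t=13: arr=0 -> substrate=5 bound=4 product=10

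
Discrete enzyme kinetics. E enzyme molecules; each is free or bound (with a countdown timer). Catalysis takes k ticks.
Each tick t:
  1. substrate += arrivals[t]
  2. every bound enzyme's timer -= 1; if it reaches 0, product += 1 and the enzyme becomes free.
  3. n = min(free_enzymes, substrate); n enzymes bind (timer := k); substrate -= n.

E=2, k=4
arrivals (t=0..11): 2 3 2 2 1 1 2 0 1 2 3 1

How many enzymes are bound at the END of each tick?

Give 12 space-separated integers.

t=0: arr=2 -> substrate=0 bound=2 product=0
t=1: arr=3 -> substrate=3 bound=2 product=0
t=2: arr=2 -> substrate=5 bound=2 product=0
t=3: arr=2 -> substrate=7 bound=2 product=0
t=4: arr=1 -> substrate=6 bound=2 product=2
t=5: arr=1 -> substrate=7 bound=2 product=2
t=6: arr=2 -> substrate=9 bound=2 product=2
t=7: arr=0 -> substrate=9 bound=2 product=2
t=8: arr=1 -> substrate=8 bound=2 product=4
t=9: arr=2 -> substrate=10 bound=2 product=4
t=10: arr=3 -> substrate=13 bound=2 product=4
t=11: arr=1 -> substrate=14 bound=2 product=4

Answer: 2 2 2 2 2 2 2 2 2 2 2 2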